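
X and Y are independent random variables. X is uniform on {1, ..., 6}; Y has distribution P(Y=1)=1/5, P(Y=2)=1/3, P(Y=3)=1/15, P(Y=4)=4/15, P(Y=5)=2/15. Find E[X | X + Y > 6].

P(X + Y > 6) = 7/15.
Summing X·P(x,y) over outcomes with X + Y > 6 gives 20/9.
E[X | X + Y > 6] = (20/9) / (7/15) = 100/21.

100/21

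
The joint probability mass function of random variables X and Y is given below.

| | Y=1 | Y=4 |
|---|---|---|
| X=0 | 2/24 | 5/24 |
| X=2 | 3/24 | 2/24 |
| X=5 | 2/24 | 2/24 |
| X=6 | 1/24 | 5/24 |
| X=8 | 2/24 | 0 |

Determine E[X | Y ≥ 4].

22/7

P(Y ≥ 4) = 7/12.
Σ X·P over the event = 0·(5/24) + 2·(2/24) + 5·(2/24) + 6·(5/24) = 11/6.
E[X | Y ≥ 4] = (11/6) / (7/12) = 22/7.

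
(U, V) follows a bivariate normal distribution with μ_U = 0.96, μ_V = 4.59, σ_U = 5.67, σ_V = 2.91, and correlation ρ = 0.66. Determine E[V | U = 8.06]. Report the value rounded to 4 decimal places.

6.9950

For a bivariate normal, E[V | U=x] = μ_V + ρ·(σ_V/σ_U)·(x − μ_U).
E[V | U=8.06] = 4.59 + (0.66)·(2.91/5.67)·(8.06 − (0.96)) = 4.59 + (0.33873)·(7.1) = 6.9950.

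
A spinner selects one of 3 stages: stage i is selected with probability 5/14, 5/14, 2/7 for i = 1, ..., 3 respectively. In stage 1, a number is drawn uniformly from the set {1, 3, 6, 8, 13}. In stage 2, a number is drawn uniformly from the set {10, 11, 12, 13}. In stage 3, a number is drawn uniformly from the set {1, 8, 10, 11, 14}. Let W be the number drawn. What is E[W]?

1237/140

E[W | stage 1] = (1+3+6+8+13)/5 = 31/5.
E[W | stage 2] = (10+11+12+13)/4 = 23/2.
E[W | stage 3] = (1+8+10+11+14)/5 = 44/5.
By the law of total expectation,
E[W] = (5/14)·(31/5) + (5/14)·(23/2) + (2/7)·(44/5) = 1237/140.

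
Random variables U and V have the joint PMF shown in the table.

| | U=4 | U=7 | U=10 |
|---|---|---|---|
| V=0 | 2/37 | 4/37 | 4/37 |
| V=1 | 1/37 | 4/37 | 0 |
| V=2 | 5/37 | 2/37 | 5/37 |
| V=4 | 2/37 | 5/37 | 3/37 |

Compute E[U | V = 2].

7

P(V = 2) = 12/37.
Summing U·P(U=x,V=y) over the conditioning event gives 84/37.
E[U | V = 2] = (84/37) / (12/37) = 7.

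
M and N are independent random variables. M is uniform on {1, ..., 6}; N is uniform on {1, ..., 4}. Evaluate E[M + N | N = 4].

Outcomes with N = 4: (1,4), (2,4), (3,4), (4,4), (5,4), (6,4), each with probability 1/24.
E[M + N | N = 4] = (5 + 6 + 7 + 8 + 9 + 10) / 6 = 15/2.

15/2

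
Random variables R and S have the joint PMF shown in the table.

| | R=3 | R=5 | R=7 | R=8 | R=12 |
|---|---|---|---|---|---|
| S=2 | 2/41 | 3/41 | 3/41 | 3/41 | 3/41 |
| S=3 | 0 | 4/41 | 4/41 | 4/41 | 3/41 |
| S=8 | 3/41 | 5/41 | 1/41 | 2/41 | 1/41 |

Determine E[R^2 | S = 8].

P(S = 8) = 12/41.
Σ R^2·P over the event = 9·(3/41) + 25·(5/41) + 49·(1/41) + 64·(2/41) + 144·(1/41) = 473/41.
E[R^2 | S = 8] = (473/41) / (12/41) = 473/12.

473/12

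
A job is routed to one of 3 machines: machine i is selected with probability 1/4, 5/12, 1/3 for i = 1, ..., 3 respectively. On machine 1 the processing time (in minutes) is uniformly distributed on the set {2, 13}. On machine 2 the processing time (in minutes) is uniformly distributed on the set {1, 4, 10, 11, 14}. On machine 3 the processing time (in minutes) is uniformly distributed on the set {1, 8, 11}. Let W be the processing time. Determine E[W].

535/72

E[W | machine 1] = (2+13)/2 = 15/2.
E[W | machine 2] = (1+4+10+11+14)/5 = 8.
E[W | machine 3] = (1+8+11)/3 = 20/3.
By the law of total expectation,
E[W] = (1/4)·(15/2) + (5/12)·(8) + (1/3)·(20/3) = 535/72.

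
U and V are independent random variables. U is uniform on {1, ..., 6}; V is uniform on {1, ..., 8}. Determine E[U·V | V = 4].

Outcomes with V = 4: (1,4), (2,4), (3,4), (4,4), (5,4), (6,4), each with probability 1/48.
E[U·V | V = 4] = (4 + 8 + 12 + 16 + 20 + 24) / 6 = 14.

14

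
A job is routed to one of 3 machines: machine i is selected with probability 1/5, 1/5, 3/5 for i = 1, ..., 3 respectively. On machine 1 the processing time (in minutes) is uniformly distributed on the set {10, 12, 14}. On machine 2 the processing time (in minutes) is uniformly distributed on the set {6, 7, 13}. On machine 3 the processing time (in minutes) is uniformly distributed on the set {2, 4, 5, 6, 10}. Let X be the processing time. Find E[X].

553/75

E[X | machine 1] = (10+12+14)/3 = 12.
E[X | machine 2] = (6+7+13)/3 = 26/3.
E[X | machine 3] = (2+4+5+6+10)/5 = 27/5.
By the law of total expectation,
E[X] = (1/5)·(12) + (1/5)·(26/3) + (3/5)·(27/5) = 553/75.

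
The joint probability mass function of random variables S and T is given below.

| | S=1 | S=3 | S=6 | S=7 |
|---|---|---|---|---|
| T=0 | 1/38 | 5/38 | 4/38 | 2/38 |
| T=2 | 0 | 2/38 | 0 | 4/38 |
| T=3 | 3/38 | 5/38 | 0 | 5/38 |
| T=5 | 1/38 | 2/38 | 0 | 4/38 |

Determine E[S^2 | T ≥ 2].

P(T ≥ 2) = 13/19.
Σ S^2·P over the event = 1·(3/38) + 1·(1/38) + 9·(2/38) + 9·(5/38) + 9·(2/38) + 49·(4/38) + 49·(5/38) + 49·(4/38) = 19.
E[S^2 | T ≥ 2] = (19) / (13/19) = 361/13.

361/13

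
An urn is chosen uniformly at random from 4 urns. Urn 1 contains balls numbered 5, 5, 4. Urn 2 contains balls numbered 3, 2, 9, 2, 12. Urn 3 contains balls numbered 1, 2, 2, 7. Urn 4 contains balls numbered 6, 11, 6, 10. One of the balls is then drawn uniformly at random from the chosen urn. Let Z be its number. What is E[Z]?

1291/240

E[Z | urn 1] = (5+5+4)/3 = 14/3.
E[Z | urn 2] = (3+2+9+2+12)/5 = 28/5.
E[Z | urn 3] = (1+2+2+7)/4 = 3.
E[Z | urn 4] = (6+11+6+10)/4 = 33/4.
E[Z] = (1/4)·(14/3) + (1/4)·(28/5) + (1/4)·(3) + (1/4)·(33/4) = 1291/240.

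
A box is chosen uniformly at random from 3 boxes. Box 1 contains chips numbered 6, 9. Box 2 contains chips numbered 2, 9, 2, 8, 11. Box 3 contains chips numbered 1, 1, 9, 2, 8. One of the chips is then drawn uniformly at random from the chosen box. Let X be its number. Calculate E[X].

181/30

E[X | box 1] = (6+9)/2 = 15/2.
E[X | box 2] = (2+9+2+8+11)/5 = 32/5.
E[X | box 3] = (1+1+9+2+8)/5 = 21/5.
E[X] = (1/3)·(15/2) + (1/3)·(32/5) + (1/3)·(21/5) = 181/30.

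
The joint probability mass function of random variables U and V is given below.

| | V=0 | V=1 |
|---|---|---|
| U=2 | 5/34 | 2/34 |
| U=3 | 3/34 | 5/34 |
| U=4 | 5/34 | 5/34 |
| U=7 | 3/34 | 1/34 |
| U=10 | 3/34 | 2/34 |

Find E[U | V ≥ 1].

P(V ≥ 1) = 15/34.
Σ U·P over the event = 2·(2/34) + 3·(5/34) + 4·(5/34) + 7·(1/34) + 10·(2/34) = 33/17.
E[U | V ≥ 1] = (33/17) / (15/34) = 22/5.

22/5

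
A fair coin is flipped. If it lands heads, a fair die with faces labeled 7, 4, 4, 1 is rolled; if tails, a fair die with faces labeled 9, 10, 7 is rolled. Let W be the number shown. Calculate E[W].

E[W | heads] = (7+4+4+1)/4 = 4.
E[W | tails] = (9+10+7)/3 = 26/3.
E[W] = (1/2)·(4) + (1/2)·(26/3) = 19/3.

19/3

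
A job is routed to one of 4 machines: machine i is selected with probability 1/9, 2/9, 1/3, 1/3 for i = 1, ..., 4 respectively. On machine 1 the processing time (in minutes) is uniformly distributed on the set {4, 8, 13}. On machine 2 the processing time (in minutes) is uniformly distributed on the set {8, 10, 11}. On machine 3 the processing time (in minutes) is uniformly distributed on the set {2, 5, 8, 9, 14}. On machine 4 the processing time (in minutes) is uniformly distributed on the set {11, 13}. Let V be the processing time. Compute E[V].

E[V | machine 1] = (4+8+13)/3 = 25/3.
E[V | machine 2] = (8+10+11)/3 = 29/3.
E[V | machine 3] = (2+5+8+9+14)/5 = 38/5.
E[V | machine 4] = (11+13)/2 = 12.
By the law of total expectation,
E[V] = (1/9)·(25/3) + (2/9)·(29/3) + (1/3)·(38/5) + (1/3)·(12) = 1297/135.

1297/135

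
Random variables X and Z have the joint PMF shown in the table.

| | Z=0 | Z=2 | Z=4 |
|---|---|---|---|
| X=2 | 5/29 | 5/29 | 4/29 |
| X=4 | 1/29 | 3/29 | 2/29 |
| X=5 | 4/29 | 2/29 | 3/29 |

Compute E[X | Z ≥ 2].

P(Z ≥ 2) = 19/29.
Σ X·P over the event = 2·(5/29) + 2·(4/29) + 4·(3/29) + 4·(2/29) + 5·(2/29) + 5·(3/29) = 63/29.
E[X | Z ≥ 2] = (63/29) / (19/29) = 63/19.

63/19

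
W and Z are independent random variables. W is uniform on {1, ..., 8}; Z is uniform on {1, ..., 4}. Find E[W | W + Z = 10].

Outcomes with W + Z = 10: (6,4), (7,3), (8,2), each with probability 1/32.
E[W | W + Z = 10] = (6 + 7 + 8) / 3 = 7.

7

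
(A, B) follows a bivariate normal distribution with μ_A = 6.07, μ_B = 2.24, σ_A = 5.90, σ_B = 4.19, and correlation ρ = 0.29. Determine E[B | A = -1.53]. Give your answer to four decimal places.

0.6748

For a bivariate normal, E[B | A=x] = μ_B + ρ·(σ_B/σ_A)·(x − μ_A).
E[B | A=-1.53] = 2.24 + (0.29)·(4.19/5.90)·(-1.53 − (6.07)) = 2.24 + (0.20595)·(-7.6) = 0.6748.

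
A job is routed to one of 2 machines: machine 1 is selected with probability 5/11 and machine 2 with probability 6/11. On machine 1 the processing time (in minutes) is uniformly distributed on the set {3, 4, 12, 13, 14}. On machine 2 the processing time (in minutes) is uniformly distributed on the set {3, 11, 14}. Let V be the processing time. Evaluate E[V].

E[V | machine 1] = (3+4+12+13+14)/5 = 46/5.
E[V | machine 2] = (3+11+14)/3 = 28/3.
E[V] = (5/11)·(46/5) + (6/11)·(28/3) = 102/11.

102/11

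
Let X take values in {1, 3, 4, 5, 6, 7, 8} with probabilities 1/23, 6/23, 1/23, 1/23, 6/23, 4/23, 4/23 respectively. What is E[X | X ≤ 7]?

P(X ≤ 7) = 19/23.
Σ over the event: 1·1/23 + 3·6/23 + 4·1/23 + 5·1/23 + 6·6/23 + 7·4/23 = 4.
E[X | X ≤ 7] = (4) / (19/23) = 92/19.

92/19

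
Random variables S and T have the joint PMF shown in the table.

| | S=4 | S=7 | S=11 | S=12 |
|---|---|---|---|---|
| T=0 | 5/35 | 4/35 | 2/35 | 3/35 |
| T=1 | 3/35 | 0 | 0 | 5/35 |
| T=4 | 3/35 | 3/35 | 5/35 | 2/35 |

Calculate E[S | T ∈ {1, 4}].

P(T ∈ {1, 4}) = 3/5.
Σ S·P over the event = 4·(3/35) + 4·(3/35) + 7·(3/35) + 11·(5/35) + 12·(5/35) + 12·(2/35) = 184/35.
E[S | T ∈ {1, 4}] = (184/35) / (3/5) = 184/21.

184/21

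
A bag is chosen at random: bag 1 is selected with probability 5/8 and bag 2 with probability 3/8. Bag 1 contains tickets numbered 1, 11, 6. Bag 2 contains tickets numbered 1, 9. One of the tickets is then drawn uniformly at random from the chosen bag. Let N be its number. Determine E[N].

E[N | bag 1] = (1+11+6)/3 = 6.
E[N | bag 2] = (1+9)/2 = 5.
By the law of total expectation,
E[N] = (5/8)·(6) + (3/8)·(5) = 45/8.

45/8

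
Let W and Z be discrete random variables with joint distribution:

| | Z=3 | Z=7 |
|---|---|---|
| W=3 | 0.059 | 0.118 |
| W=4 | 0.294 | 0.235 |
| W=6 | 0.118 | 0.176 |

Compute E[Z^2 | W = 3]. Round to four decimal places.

P(W = 3) = 0.177.
Σ Z^2·P over the event = 9·(0.059) + 49·(0.118) = 6.313.
E[Z^2 | W = 3] = (6.313) / (0.177) = 35.6667.

35.6667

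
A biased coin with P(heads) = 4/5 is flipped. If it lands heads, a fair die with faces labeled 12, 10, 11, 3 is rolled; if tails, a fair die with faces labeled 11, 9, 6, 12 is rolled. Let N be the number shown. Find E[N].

E[N | heads] = (12+10+11+3)/4 = 9.
E[N | tails] = (11+9+6+12)/4 = 19/2.
By the law of total expectation,
E[N] = (4/5)·(9) + (1/5)·(19/2) = 91/10.

91/10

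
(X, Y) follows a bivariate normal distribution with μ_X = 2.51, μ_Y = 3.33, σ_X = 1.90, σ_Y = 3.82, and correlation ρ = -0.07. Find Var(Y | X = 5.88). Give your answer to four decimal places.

14.5209

For a bivariate normal, Var(Y | X=x) = σ_Y²(1 − ρ²).
Var(Y | X=5.88) = (3.82)²·(1 − (-0.07)²) = 14.5924·0.9951 = 14.5209.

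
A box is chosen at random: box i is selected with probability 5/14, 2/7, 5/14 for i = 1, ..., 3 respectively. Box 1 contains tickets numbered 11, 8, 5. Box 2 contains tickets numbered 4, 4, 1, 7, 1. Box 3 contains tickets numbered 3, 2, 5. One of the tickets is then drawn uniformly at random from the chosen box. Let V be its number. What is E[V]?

E[V | box 1] = (11+8+5)/3 = 8.
E[V | box 2] = (4+4+1+7+1)/5 = 17/5.
E[V | box 3] = (3+2+5)/3 = 10/3.
By the law of total expectation,
E[V] = (5/14)·(8) + (2/7)·(17/5) + (5/14)·(10/3) = 527/105.

527/105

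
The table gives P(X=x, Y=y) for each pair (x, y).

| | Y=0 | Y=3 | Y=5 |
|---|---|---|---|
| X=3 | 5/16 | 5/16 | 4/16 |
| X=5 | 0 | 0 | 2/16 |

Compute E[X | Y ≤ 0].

3

P(Y ≤ 0) = 5/16.
Σ X·P over the event = 3·(5/16) = 15/16.
E[X | Y ≤ 0] = (15/16) / (5/16) = 3.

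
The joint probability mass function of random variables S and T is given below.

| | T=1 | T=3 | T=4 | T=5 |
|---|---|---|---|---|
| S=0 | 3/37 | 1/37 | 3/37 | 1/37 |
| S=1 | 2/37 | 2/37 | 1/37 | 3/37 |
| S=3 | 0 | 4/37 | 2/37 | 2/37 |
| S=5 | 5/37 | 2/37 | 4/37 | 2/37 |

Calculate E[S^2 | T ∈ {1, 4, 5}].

P(T ∈ {1, 4, 5}) = 28/37.
Summing S^2·P(S=x,T=y) over the conditioning event gives 317/37.
E[S^2 | T ∈ {1, 4, 5}] = (317/37) / (28/37) = 317/28.

317/28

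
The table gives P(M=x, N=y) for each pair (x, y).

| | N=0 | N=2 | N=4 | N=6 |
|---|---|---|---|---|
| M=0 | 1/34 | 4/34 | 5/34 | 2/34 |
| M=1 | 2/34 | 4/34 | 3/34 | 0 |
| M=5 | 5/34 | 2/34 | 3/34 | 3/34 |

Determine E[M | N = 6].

3

P(N = 6) = 5/34.
Σ M·P over the event = 0·(2/34) + 5·(3/34) = 15/34.
E[M | N = 6] = (15/34) / (5/34) = 3.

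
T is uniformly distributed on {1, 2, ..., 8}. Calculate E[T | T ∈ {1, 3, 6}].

10/3

P(T ∈ {1, 3, 6}) = 3/8.
Σ over the event: 1·1/8 + 3·1/8 + 6·1/8 = 5/4.
E[T | T ∈ {1, 3, 6}] = (5/4) / (3/8) = 10/3.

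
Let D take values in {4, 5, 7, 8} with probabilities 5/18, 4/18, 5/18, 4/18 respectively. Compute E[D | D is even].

P(D is even) = 1/2.
Σ over the event: 4·5/18 + 8·2/9 = 26/9.
E[D | D is even] = (26/9) / (1/2) = 52/9.

52/9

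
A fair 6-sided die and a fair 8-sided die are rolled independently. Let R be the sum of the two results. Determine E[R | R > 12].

40/3

P(R > 12) = 1/16.
Σ over the event: 13·1/24 + 14·1/48 = 5/6.
E[R | R > 12] = (5/6) / (1/16) = 40/3.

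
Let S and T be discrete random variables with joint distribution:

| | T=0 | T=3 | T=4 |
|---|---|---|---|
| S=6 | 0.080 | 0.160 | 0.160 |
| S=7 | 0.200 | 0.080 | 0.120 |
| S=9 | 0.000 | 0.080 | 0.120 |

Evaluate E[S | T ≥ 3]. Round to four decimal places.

7.1111

P(T ≥ 3) = 0.720.
Σ S·P over the event = 6·(0.160) + 6·(0.160) + 7·(0.080) + 7·(0.120) + 9·(0.080) + 9·(0.120) = 5.120.
E[S | T ≥ 3] = (5.120) / (0.720) = 7.1111.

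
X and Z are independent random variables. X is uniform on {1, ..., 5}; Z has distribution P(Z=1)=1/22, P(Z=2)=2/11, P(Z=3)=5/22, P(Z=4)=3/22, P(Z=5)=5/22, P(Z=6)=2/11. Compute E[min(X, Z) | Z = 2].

9/5

P(Z = 2) = 2/11.
Summing min(X,Z)·P(x,y) over outcomes with Z = 2 gives 18/55.
E[min(X, Z) | Z = 2] = (18/55) / (2/11) = 9/5.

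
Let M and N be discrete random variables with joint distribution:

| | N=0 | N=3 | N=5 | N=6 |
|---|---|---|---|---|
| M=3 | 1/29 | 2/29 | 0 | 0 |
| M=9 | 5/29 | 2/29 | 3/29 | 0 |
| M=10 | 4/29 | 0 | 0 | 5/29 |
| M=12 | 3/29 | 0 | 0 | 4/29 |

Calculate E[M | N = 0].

P(N = 0) = 13/29.
Summing M·P(M=x,N=y) over the conditioning event gives 124/29.
E[M | N = 0] = (124/29) / (13/29) = 124/13.

124/13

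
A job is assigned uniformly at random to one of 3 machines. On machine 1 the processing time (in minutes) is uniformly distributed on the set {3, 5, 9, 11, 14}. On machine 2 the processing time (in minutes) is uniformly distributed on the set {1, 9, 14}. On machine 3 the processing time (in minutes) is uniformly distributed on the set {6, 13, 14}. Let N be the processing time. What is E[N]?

137/15

E[N | machine 1] = (3+5+9+11+14)/5 = 42/5.
E[N | machine 2] = (1+9+14)/3 = 8.
E[N | machine 3] = (6+13+14)/3 = 11.
E[N] = (1/3)·(42/5) + (1/3)·(8) + (1/3)·(11) = 137/15.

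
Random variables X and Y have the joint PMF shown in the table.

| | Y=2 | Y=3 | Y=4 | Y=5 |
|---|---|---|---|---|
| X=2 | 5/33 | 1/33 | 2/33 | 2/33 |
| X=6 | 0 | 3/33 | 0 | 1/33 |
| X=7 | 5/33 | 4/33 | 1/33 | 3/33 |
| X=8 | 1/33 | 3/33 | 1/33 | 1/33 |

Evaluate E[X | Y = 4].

19/4

P(Y = 4) = 4/33.
Summing X·P(X=x,Y=y) over the conditioning event gives 19/33.
E[X | Y = 4] = (19/33) / (4/33) = 19/4.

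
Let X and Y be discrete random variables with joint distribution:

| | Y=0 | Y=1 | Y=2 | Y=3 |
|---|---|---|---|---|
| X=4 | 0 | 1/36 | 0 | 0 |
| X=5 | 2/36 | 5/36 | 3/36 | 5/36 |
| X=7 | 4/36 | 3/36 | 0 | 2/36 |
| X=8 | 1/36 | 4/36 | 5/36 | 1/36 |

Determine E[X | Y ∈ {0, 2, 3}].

148/23

P(Y ∈ {0, 2, 3}) = 23/36.
Summing X·P(X=x,Y=y) over the conditioning event gives 37/9.
E[X | Y ∈ {0, 2, 3}] = (37/9) / (23/36) = 148/23.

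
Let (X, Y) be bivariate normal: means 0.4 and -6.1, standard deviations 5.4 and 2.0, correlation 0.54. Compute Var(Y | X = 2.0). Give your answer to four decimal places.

2.8336

The conditional variance in a bivariate normal is σ_Y²(1 − ρ²), independent of x.
Var(Y | X=2.0) = (2.0)²·(1 − (0.54)²) = 4·0.7084 = 2.8336.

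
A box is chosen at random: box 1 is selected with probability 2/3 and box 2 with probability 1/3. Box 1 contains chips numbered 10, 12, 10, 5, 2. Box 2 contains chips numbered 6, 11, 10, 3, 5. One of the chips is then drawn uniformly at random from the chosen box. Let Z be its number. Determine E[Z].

113/15

E[Z | box 1] = (10+12+10+5+2)/5 = 39/5.
E[Z | box 2] = (6+11+10+3+5)/5 = 7.
By the law of total expectation,
E[Z] = (2/3)·(39/5) + (1/3)·(7) = 113/15.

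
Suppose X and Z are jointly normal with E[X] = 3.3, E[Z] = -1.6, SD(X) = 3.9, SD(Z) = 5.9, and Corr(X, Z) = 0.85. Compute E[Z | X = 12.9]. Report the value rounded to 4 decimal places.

10.7446

For a bivariate normal, E[Z | X=x] = μ_Z + ρ·(σ_Z/σ_X)·(x − μ_X).
E[Z | X=12.9] = -1.6 + (0.85)·(5.9/3.9)·(12.9 − (3.3)) = -1.6 + (1.2859)·(9.6) = 10.7446.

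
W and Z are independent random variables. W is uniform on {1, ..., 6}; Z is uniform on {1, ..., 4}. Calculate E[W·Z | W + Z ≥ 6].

25/2

P(W + Z ≥ 6) = 7/12.
Summing WZ·P(x,y) over outcomes with W + Z ≥ 6 gives 175/24.
E[W·Z | W + Z ≥ 6] = (175/24) / (7/12) = 25/2.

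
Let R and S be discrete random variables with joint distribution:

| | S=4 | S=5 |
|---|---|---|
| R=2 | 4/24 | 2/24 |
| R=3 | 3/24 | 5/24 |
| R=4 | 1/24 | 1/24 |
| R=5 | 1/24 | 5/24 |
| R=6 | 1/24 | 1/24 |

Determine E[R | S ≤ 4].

P(S ≤ 4) = 5/12.
Σ R·P over the event = 2·(4/24) + 3·(3/24) + 4·(1/24) + 5·(1/24) + 6·(1/24) = 4/3.
E[R | S ≤ 4] = (4/3) / (5/12) = 16/5.

16/5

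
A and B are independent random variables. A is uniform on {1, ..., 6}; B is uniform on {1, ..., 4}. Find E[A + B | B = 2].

11/2

Outcomes with B = 2: (1,2), (2,2), (3,2), (4,2), (5,2), (6,2), each with probability 1/24.
E[A + B | B = 2] = (3 + 4 + 5 + 6 + 7 + 8) / 6 = 11/2.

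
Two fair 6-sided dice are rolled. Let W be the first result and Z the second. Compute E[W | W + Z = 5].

5/2

Outcomes with W + Z = 5: (1,4), (2,3), (3,2), (4,1), each with probability 1/36.
E[W | W + Z = 5] = (1 + 2 + 3 + 4) / 4 = 5/2.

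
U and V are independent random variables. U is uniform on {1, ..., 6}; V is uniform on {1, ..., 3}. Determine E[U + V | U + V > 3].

P(U + V > 3) = 5/6.
Summing (U+V)·P(x,y) over outcomes with U + V > 3 gives 91/18.
E[U + V | U + V > 3] = (91/18) / (5/6) = 91/15.

91/15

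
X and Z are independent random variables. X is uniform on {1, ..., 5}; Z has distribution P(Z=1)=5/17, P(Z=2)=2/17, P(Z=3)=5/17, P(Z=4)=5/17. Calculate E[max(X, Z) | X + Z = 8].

9/2

P(X + Z = 8) = 2/17.
Summing max(X,Z)·P(x,y) over outcomes with X + Z = 8 gives 9/17.
E[max(X, Z) | X + Z = 8] = (9/17) / (2/17) = 9/2.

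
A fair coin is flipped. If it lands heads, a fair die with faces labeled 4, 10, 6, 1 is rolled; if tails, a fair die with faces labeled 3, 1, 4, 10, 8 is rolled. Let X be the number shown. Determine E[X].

209/40

E[X | heads] = (4+10+6+1)/4 = 21/4.
E[X | tails] = (3+1+4+10+8)/5 = 26/5.
By the law of total expectation,
E[X] = (1/2)·(21/4) + (1/2)·(26/5) = 209/40.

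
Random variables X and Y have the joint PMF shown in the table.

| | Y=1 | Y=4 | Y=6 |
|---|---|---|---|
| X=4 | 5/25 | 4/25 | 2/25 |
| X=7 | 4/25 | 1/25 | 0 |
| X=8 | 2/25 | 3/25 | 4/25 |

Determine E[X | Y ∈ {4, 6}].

P(Y ∈ {4, 6}) = 14/25.
Σ X·P over the event = 4·(4/25) + 4·(2/25) + 7·(1/25) + 8·(3/25) + 8·(4/25) = 87/25.
E[X | Y ∈ {4, 6}] = (87/25) / (14/25) = 87/14.

87/14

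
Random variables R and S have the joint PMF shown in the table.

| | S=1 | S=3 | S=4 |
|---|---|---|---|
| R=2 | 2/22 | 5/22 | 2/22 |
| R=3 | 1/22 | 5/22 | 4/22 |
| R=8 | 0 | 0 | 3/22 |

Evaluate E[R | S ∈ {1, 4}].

47/12

P(S ∈ {1, 4}) = 6/11.
Σ R·P over the event = 2·(2/22) + 2·(2/22) + 3·(1/22) + 3·(4/22) + 8·(3/22) = 47/22.
E[R | S ∈ {1, 4}] = (47/22) / (6/11) = 47/12.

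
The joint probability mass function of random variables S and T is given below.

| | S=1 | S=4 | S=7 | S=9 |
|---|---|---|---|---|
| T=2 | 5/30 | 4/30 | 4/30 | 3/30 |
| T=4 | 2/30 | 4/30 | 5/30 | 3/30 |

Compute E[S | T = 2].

19/4

P(T = 2) = 8/15.
Σ S·P over the event = 1·(5/30) + 4·(4/30) + 7·(4/30) + 9·(3/30) = 38/15.
E[S | T = 2] = (38/15) / (8/15) = 19/4.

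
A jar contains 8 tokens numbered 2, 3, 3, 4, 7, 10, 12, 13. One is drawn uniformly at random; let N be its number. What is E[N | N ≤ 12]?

P(N ≤ 12) = 7/8.
Σ over the event: 2·1/8 + 3·1/4 + 4·1/8 + 7·1/8 + 10·1/8 + 12·1/8 = 41/8.
E[N | N ≤ 12] = (41/8) / (7/8) = 41/7.

41/7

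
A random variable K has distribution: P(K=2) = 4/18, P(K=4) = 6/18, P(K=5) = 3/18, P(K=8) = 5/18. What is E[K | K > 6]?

8

P(K > 6) = 5/18.
Σ over the event: 8·5/18 = 20/9.
E[K | K > 6] = (20/9) / (5/18) = 8.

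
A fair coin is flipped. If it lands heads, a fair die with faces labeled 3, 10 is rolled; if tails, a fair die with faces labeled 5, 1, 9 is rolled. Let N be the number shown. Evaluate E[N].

23/4

E[N | heads] = (3+10)/2 = 13/2.
E[N | tails] = (5+1+9)/3 = 5.
By the law of total expectation,
E[N] = (1/2)·(13/2) + (1/2)·(5) = 23/4.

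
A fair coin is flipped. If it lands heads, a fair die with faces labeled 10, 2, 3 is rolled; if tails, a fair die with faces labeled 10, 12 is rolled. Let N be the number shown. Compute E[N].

8

E[N | heads] = (10+2+3)/3 = 5.
E[N | tails] = (10+12)/2 = 11.
E[N] = (1/2)·(5) + (1/2)·(11) = 8.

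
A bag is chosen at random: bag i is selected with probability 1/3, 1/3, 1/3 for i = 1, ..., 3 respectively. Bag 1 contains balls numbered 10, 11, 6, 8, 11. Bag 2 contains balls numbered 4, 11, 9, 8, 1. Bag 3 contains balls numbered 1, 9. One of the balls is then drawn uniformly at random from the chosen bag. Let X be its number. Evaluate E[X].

E[X | bag 1] = (10+11+6+8+11)/5 = 46/5.
E[X | bag 2] = (4+11+9+8+1)/5 = 33/5.
E[X | bag 3] = (1+9)/2 = 5.
By the law of total expectation,
E[X] = (1/3)·(46/5) + (1/3)·(33/5) + (1/3)·(5) = 104/15.

104/15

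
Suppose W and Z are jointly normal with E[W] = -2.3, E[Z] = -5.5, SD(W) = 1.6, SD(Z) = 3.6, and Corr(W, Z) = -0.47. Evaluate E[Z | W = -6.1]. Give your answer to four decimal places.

The regression of Z on W has slope ρ·σ_Z/σ_W and passes through (μ_W, μ_Z).
E[Z | W=-6.1] = -5.5 + (-0.47)·(3.6/1.6)·(-6.1 − (-2.3)) = -5.5 + (-1.0575)·(-3.8) = -1.4815.

-1.4815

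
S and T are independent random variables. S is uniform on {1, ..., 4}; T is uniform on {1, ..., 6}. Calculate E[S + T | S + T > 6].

Outcomes with S + T > 6: (1,6), (2,5), (2,6), (3,4), (3,5), (3,6), (4,3), (4,4), (4,5), (4,6), each with probability 1/24.
E[S + T | S + T > 6] = (7 + 7 + 8 + 7 + 8 + 9 + 7 + 8 + 9 + 10) / 10 = 8.

8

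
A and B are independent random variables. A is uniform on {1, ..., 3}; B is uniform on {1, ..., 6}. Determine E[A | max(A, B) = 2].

5/3

Outcomes with max(A, B) = 2: (1,2), (2,1), (2,2), each with probability 1/18.
E[A | max(A, B) = 2] = (1 + 2 + 2) / 3 = 5/3.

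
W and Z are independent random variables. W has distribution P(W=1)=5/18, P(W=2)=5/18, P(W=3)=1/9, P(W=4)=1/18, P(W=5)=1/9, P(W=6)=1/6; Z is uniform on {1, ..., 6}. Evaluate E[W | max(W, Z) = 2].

5/3

P(max(W, Z) = 2) = 5/36.
Summing W·P(x,y) over outcomes with max(W, Z) = 2 gives 25/108.
E[W | max(W, Z) = 2] = (25/108) / (5/36) = 5/3.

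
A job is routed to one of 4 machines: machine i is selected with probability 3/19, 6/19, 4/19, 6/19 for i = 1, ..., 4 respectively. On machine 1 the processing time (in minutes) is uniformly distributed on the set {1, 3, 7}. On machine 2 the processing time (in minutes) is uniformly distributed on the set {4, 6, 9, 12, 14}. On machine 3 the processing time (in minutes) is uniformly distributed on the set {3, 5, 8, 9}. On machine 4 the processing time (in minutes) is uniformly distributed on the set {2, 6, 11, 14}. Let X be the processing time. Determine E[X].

E[X | machine 1] = (1+3+7)/3 = 11/3.
E[X | machine 2] = (4+6+9+12+14)/5 = 9.
E[X | machine 3] = (3+5+8+9)/4 = 25/4.
E[X | machine 4] = (2+6+11+14)/4 = 33/4.
E[X] = (3/19)·(11/3) + (6/19)·(9) + (4/19)·(25/4) + (6/19)·(33/4) = 279/38.

279/38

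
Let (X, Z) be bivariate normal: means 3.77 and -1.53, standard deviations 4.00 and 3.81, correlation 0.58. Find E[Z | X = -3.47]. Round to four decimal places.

-5.5297

The regression of Z on X has slope ρ·σ_Z/σ_X and passes through (μ_X, μ_Z).
E[Z | X=-3.47] = -1.53 + (0.58)·(3.81/4.00)·(-3.47 − (3.77)) = -1.53 + (0.55245)·(-7.24) = -5.5297.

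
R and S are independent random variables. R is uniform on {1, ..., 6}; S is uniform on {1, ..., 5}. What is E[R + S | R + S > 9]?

P(R + S > 9) = 1/10.
Summing (R+S)·P(x,y) over outcomes with R + S > 9 gives 31/30.
E[R + S | R + S > 9] = (31/30) / (1/10) = 31/3.

31/3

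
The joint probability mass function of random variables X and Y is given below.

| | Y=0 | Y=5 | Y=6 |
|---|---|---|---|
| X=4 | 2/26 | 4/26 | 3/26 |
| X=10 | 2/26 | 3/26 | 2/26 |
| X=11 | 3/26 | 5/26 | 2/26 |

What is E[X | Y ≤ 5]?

P(Y ≤ 5) = 19/26.
Σ X·P over the event = 4·(2/26) + 4·(4/26) + 10·(2/26) + 10·(3/26) + 11·(3/26) + 11·(5/26) = 81/13.
E[X | Y ≤ 5] = (81/13) / (19/26) = 162/19.

162/19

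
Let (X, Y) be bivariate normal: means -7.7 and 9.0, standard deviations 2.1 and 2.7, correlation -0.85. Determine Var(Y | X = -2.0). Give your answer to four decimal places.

The conditional variance in a bivariate normal is σ_Y²(1 − ρ²), independent of x.
Var(Y | X=-2.0) = (2.7)²·(1 − (-0.85)²) = 7.29·0.2775 = 2.0230.

2.0230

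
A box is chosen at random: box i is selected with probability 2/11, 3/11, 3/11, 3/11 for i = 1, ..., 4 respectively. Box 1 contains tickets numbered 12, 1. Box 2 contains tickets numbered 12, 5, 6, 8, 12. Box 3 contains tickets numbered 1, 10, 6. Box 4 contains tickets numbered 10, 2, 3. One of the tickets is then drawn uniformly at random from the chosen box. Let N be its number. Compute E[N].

E[N | box 1] = (12+1)/2 = 13/2.
E[N | box 2] = (12+5+6+8+12)/5 = 43/5.
E[N | box 3] = (1+10+6)/3 = 17/3.
E[N | box 4] = (10+2+3)/3 = 5.
By the law of total expectation,
E[N] = (2/11)·(13/2) + (3/11)·(43/5) + (3/11)·(17/3) + (3/11)·(5) = 354/55.

354/55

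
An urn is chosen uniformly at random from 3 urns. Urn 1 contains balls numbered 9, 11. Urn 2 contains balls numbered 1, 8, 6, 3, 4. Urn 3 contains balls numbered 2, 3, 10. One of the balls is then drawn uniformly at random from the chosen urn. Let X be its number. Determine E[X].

E[X | urn 1] = (9+11)/2 = 10.
E[X | urn 2] = (1+8+6+3+4)/5 = 22/5.
E[X | urn 3] = (2+3+10)/3 = 5.
By the law of total expectation,
E[X] = (1/3)·(10) + (1/3)·(22/5) + (1/3)·(5) = 97/15.

97/15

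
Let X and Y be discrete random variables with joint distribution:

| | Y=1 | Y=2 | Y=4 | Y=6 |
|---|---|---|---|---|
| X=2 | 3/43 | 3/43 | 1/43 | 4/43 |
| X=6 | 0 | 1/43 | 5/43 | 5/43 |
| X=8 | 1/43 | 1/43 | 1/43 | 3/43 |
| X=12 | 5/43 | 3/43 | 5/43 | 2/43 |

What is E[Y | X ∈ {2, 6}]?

89/22

P(X ∈ {2, 6}) = 22/43.
Σ Y·P over the event = 1·(3/43) + 2·(3/43) + 4·(1/43) + 6·(4/43) + 2·(1/43) + 4·(5/43) + 6·(5/43) = 89/43.
E[Y | X ∈ {2, 6}] = (89/43) / (22/43) = 89/22.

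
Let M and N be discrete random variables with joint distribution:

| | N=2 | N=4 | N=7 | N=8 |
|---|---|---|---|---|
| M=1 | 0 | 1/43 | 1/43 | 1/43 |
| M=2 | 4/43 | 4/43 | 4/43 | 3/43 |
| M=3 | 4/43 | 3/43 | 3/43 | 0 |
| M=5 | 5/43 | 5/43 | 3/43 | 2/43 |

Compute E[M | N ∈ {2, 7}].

13/4

P(N ∈ {2, 7}) = 24/43.
Σ M·P over the event = 1·(1/43) + 2·(4/43) + 2·(4/43) + 3·(4/43) + 3·(3/43) + 5·(5/43) + 5·(3/43) = 78/43.
E[M | N ∈ {2, 7}] = (78/43) / (24/43) = 13/4.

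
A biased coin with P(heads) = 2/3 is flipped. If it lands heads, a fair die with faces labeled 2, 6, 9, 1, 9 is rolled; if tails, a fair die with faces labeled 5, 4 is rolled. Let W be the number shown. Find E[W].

E[W | heads] = (2+6+9+1+9)/5 = 27/5.
E[W | tails] = (5+4)/2 = 9/2.
E[W] = (2/3)·(27/5) + (1/3)·(9/2) = 51/10.

51/10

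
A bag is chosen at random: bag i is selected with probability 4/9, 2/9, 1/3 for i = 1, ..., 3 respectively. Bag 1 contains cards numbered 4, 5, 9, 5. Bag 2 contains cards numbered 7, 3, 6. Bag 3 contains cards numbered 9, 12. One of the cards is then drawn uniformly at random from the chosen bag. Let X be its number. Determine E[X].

391/54

E[X | bag 1] = (4+5+9+5)/4 = 23/4.
E[X | bag 2] = (7+3+6)/3 = 16/3.
E[X | bag 3] = (9+12)/2 = 21/2.
By the law of total expectation,
E[X] = (4/9)·(23/4) + (2/9)·(16/3) + (1/3)·(21/2) = 391/54.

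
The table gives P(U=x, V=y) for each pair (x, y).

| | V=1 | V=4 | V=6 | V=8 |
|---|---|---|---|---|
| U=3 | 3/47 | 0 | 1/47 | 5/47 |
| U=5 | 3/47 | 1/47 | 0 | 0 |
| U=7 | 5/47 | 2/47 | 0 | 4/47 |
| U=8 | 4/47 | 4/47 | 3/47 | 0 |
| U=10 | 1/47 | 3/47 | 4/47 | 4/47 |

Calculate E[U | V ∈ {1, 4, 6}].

249/34

P(V ∈ {1, 4, 6}) = 34/47.
Summing U·P(U=x,V=y) over the conditioning event gives 249/47.
E[U | V ∈ {1, 4, 6}] = (249/47) / (34/47) = 249/34.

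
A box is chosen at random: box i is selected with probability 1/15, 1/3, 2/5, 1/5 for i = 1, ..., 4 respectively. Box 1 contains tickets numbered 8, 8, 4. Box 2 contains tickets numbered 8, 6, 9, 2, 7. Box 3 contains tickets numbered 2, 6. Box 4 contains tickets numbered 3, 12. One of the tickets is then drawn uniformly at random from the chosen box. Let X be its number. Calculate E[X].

511/90

E[X | box 1] = (8+8+4)/3 = 20/3.
E[X | box 2] = (8+6+9+2+7)/5 = 32/5.
E[X | box 3] = (2+6)/2 = 4.
E[X | box 4] = (3+12)/2 = 15/2.
E[X] = (1/15)·(20/3) + (1/3)·(32/5) + (2/5)·(4) + (1/5)·(15/2) = 511/90.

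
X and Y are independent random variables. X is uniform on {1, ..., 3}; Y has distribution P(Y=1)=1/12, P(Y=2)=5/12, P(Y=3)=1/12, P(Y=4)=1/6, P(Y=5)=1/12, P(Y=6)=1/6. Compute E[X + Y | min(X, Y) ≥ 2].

P(min(X, Y) ≥ 2) = 11/18.
Summing (X+Y)·P(x,y) over outcomes with min(X, Y) ≥ 2 gives 131/36.
E[X + Y | min(X, Y) ≥ 2] = (131/36) / (11/18) = 131/22.

131/22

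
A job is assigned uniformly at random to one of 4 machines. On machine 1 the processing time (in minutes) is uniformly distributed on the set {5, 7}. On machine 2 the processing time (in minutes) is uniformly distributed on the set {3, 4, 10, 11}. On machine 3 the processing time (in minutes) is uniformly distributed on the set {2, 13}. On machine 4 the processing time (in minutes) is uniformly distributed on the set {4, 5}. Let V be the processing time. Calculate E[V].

E[V | machine 1] = (5+7)/2 = 6.
E[V | machine 2] = (3+4+10+11)/4 = 7.
E[V | machine 3] = (2+13)/2 = 15/2.
E[V | machine 4] = (4+5)/2 = 9/2.
By the law of total expectation,
E[V] = (1/4)·(6) + (1/4)·(7) + (1/4)·(15/2) + (1/4)·(9/2) = 25/4.

25/4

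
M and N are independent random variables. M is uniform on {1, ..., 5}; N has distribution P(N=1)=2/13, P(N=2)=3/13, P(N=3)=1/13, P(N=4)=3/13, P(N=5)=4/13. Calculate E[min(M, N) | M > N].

2

P(M > N) = 22/65.
Summing min(M,N)·P(x,y) over outcomes with M > N gives 44/65.
E[min(M, N) | M > N] = (44/65) / (22/65) = 2.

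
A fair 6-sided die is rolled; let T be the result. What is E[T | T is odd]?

Given T is odd, T is equally likely to be any of {1, 3, 5}.
E[T | T is odd] = (1 + 3 + 5) / 3 = 3.

3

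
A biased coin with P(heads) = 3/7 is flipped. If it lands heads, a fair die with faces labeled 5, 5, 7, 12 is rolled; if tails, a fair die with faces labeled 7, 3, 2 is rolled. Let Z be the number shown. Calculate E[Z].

E[Z | heads] = (5+5+7+12)/4 = 29/4.
E[Z | tails] = (7+3+2)/3 = 4.
E[Z] = (3/7)·(29/4) + (4/7)·(4) = 151/28.

151/28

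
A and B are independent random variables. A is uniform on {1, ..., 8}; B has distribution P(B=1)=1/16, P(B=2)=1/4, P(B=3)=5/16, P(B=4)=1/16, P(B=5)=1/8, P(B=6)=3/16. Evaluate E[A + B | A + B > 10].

P(A + B > 10) = 25/128.
Summing (A+B)·P(x,y) over outcomes with A + B > 10 gives 75/32.
E[A + B | A + B > 10] = (75/32) / (25/128) = 12.

12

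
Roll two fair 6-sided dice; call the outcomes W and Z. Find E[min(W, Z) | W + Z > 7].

19/5

P(W + Z > 7) = 5/12.
Summing min(W,Z)·P(x,y) over outcomes with W + Z > 7 gives 19/12.
E[min(W, Z) | W + Z > 7] = (19/12) / (5/12) = 19/5.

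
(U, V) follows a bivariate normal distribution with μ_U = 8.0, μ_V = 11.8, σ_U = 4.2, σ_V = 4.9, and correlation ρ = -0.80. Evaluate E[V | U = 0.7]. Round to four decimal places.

18.6133

For a bivariate normal, E[V | U=x] = μ_V + ρ·(σ_V/σ_U)·(x − μ_U).
E[V | U=0.7] = 11.8 + (-0.80)·(4.9/4.2)·(0.7 − (8.0)) = 11.8 + (-0.93333)·(-7.3) = 18.6133.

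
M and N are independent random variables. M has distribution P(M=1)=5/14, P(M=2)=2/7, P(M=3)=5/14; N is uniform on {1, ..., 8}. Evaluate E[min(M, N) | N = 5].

2

P(N = 5) = 1/8.
Summing min(M,N)·P(x,y) over outcomes with N = 5 gives 1/4.
E[min(M, N) | N = 5] = (1/4) / (1/8) = 2.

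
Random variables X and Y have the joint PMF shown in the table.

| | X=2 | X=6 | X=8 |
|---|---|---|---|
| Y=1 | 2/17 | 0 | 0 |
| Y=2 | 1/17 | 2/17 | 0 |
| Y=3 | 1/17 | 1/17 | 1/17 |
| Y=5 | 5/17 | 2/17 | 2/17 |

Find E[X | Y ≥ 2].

68/15

P(Y ≥ 2) = 15/17.
Σ X·P over the event = 2·(1/17) + 2·(1/17) + 2·(5/17) + 6·(2/17) + 6·(1/17) + 6·(2/17) + 8·(1/17) + 8·(2/17) = 4.
E[X | Y ≥ 2] = (4) / (15/17) = 68/15.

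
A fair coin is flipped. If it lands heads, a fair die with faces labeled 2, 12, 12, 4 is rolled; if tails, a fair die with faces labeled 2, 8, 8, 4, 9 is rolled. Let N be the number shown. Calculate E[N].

137/20

E[N | heads] = (2+12+12+4)/4 = 15/2.
E[N | tails] = (2+8+8+4+9)/5 = 31/5.
By the law of total expectation,
E[N] = (1/2)·(15/2) + (1/2)·(31/5) = 137/20.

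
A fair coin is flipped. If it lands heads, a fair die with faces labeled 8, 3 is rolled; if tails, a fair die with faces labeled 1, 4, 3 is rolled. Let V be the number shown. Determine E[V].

E[V | heads] = (8+3)/2 = 11/2.
E[V | tails] = (1+4+3)/3 = 8/3.
By the law of total expectation,
E[V] = (1/2)·(11/2) + (1/2)·(8/3) = 49/12.

49/12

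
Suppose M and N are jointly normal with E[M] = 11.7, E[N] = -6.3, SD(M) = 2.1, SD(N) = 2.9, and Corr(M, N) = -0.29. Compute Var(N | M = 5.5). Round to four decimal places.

7.7027

The conditional variance in a bivariate normal is σ_N²(1 − ρ²), independent of x.
Var(N | M=5.5) = (2.9)²·(1 − (-0.29)²) = 8.41·0.9159 = 7.7027.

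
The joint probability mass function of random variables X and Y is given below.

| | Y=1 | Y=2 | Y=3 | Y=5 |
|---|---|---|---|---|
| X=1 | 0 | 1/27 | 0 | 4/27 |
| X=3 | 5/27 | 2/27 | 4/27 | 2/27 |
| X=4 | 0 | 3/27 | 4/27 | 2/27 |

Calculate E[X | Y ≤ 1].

3

P(Y ≤ 1) = 5/27.
Σ X·P over the event = 3·(5/27) = 5/9.
E[X | Y ≤ 1] = (5/9) / (5/27) = 3.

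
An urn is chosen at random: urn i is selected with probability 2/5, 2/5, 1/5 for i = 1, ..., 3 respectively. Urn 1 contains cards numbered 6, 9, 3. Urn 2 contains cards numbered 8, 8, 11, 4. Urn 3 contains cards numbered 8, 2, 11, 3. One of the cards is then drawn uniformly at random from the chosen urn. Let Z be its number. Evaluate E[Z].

E[Z | urn 1] = (6+9+3)/3 = 6.
E[Z | urn 2] = (8+8+11+4)/4 = 31/4.
E[Z | urn 3] = (8+2+11+3)/4 = 6.
By the law of total expectation,
E[Z] = (2/5)·(6) + (2/5)·(31/4) + (1/5)·(6) = 67/10.

67/10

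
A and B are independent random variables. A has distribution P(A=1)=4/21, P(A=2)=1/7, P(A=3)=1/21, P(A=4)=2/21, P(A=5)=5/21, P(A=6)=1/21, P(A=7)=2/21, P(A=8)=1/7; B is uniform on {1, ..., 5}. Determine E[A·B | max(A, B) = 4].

33/4

P(max(A, B) = 4) = 16/105.
Summing AB·P(x,y) over outcomes with max(A, B) = 4 gives 44/35.
E[A·B | max(A, B) = 4] = (44/35) / (16/105) = 33/4.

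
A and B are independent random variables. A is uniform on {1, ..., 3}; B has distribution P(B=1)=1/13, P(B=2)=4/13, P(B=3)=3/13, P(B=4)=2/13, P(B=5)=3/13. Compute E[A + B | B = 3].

P(B = 3) = 3/13.
Summing (A+B)·P(x,y) over outcomes with B = 3 gives 15/13.
E[A + B | B = 3] = (15/13) / (3/13) = 5.

5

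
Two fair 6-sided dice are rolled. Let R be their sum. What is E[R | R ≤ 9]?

P(R ≤ 9) = 5/6.
Σ over the event: 2·1/36 + 3·1/18 + 4·1/12 + 5·1/9 + 6·5/36 + 7·1/6 + 8·5/36 + 9·1/9 = 47/9.
E[R | R ≤ 9] = (47/9) / (5/6) = 94/15.

94/15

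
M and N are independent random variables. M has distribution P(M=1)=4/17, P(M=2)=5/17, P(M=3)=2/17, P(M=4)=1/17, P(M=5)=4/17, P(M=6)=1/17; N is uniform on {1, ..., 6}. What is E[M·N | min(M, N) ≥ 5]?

143/5

P(min(M, N) ≥ 5) = 5/51.
Summing MN·P(x,y) over outcomes with min(M, N) ≥ 5 gives 143/51.
E[M·N | min(M, N) ≥ 5] = (143/51) / (5/51) = 143/5.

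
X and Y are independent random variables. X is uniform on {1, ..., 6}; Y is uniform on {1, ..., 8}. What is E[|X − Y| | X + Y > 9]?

12/5

P(X + Y > 9) = 5/16.
Summing |X−Y|·P(x,y) over outcomes with X + Y > 9 gives 3/4.
E[|X − Y| | X + Y > 9] = (3/4) / (5/16) = 12/5.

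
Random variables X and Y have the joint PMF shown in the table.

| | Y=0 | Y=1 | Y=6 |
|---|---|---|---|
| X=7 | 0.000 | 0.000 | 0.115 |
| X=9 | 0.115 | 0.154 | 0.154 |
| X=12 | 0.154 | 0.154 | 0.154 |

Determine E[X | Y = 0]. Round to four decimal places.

10.7175

P(Y = 0) = 0.269.
Σ X·P over the event = 9·(0.115) + 12·(0.154) = 2.883.
E[X | Y = 0] = (2.883) / (0.269) = 10.7175.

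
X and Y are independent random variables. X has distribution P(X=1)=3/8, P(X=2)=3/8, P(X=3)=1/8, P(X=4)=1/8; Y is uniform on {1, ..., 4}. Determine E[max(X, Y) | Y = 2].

P(Y = 2) = 1/4.
Summing max(X,Y)·P(x,y) over outcomes with Y = 2 gives 19/32.
E[max(X, Y) | Y = 2] = (19/32) / (1/4) = 19/8.

19/8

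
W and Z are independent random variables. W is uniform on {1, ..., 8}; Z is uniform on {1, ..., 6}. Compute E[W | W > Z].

P(W > Z) = 9/16.
Summing W·P(x,y) over outcomes with W > Z gives 10/3.
E[W | W > Z] = (10/3) / (9/16) = 160/27.

160/27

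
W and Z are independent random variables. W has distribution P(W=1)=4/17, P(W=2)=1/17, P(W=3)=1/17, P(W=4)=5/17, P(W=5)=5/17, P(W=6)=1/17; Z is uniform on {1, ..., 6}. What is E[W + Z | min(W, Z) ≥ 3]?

9

P(min(W, Z) ≥ 3) = 8/17.
Summing (W+Z)·P(x,y) over outcomes with min(W, Z) ≥ 3 gives 72/17.
E[W + Z | min(W, Z) ≥ 3] = (72/17) / (8/17) = 9.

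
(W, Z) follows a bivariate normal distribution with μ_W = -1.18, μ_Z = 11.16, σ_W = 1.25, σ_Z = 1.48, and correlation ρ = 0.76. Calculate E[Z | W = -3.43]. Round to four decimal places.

The regression of Z on W has slope ρ·σ_Z/σ_W and passes through (μ_W, μ_Z).
E[Z | W=-3.43] = 11.16 + (0.76)·(1.48/1.25)·(-3.43 − (-1.18)) = 11.16 + (0.89984)·(-2.25) = 9.1354.

9.1354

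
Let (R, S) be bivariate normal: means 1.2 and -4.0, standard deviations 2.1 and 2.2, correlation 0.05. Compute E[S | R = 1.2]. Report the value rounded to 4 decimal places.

For a bivariate normal, E[S | R=x] = μ_S + ρ·(σ_S/σ_R)·(x − μ_R).
E[S | R=1.2] = -4.0 + (0.05)·(2.2/2.1)·(1.2 − (1.2)) = -4.0 + (0.052381)·(0) = -4.0000.

-4.0000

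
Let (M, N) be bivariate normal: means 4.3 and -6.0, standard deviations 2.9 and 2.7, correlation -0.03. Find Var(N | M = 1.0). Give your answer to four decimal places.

For a bivariate normal, Var(N | M=x) = σ_N²(1 − ρ²).
Var(N | M=1.0) = (2.7)²·(1 − (-0.03)²) = 7.29·0.9991 = 7.2834.

7.2834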